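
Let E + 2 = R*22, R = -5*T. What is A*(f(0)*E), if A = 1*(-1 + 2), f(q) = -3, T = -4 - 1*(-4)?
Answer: 6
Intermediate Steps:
T = 0 (T = -4 + 4 = 0)
R = 0 (R = -5*0 = 0)
A = 1 (A = 1*1 = 1)
E = -2 (E = -2 + 0*22 = -2 + 0 = -2)
A*(f(0)*E) = 1*(-3*(-2)) = 1*6 = 6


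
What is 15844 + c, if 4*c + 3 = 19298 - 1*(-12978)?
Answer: 95649/4 ≈ 23912.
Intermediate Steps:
c = 32273/4 (c = -¾ + (19298 - 1*(-12978))/4 = -¾ + (19298 + 12978)/4 = -¾ + (¼)*32276 = -¾ + 8069 = 32273/4 ≈ 8068.3)
15844 + c = 15844 + 32273/4 = 95649/4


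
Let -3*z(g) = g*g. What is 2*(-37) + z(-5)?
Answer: -247/3 ≈ -82.333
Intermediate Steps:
z(g) = -g²/3 (z(g) = -g*g/3 = -g²/3)
2*(-37) + z(-5) = 2*(-37) - ⅓*(-5)² = -74 - ⅓*25 = -74 - 25/3 = -247/3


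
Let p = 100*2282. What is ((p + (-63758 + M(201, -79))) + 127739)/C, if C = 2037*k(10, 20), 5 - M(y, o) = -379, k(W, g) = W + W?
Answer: 8359/1164 ≈ 7.1813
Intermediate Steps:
k(W, g) = 2*W
M(y, o) = 384 (M(y, o) = 5 - 1*(-379) = 5 + 379 = 384)
C = 40740 (C = 2037*(2*10) = 2037*20 = 40740)
p = 228200
((p + (-63758 + M(201, -79))) + 127739)/C = ((228200 + (-63758 + 384)) + 127739)/40740 = ((228200 - 63374) + 127739)*(1/40740) = (164826 + 127739)*(1/40740) = 292565*(1/40740) = 8359/1164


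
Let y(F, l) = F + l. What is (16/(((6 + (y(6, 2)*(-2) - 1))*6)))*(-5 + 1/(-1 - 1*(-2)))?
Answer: 32/33 ≈ 0.96970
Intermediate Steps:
(16/(((6 + (y(6, 2)*(-2) - 1))*6)))*(-5 + 1/(-1 - 1*(-2))) = (16/(((6 + ((6 + 2)*(-2) - 1))*6)))*(-5 + 1/(-1 - 1*(-2))) = (16/(((6 + (8*(-2) - 1))*6)))*(-5 + 1/(-1 + 2)) = (16/(((6 + (-16 - 1))*6)))*(-5 + 1/1) = (16/(((6 - 17)*6)))*(-5 + 1) = (16/((-11*6)))*(-4) = (16/(-66))*(-4) = (16*(-1/66))*(-4) = -8/33*(-4) = 32/33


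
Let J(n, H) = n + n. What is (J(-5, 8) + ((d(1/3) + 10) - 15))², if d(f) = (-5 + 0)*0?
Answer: 225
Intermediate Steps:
J(n, H) = 2*n
d(f) = 0 (d(f) = -5*0 = 0)
(J(-5, 8) + ((d(1/3) + 10) - 15))² = (2*(-5) + ((0 + 10) - 15))² = (-10 + (10 - 15))² = (-10 - 5)² = (-15)² = 225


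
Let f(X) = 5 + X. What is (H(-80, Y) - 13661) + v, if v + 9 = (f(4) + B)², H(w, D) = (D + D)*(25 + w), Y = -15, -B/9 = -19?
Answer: 20380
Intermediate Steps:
B = 171 (B = -9*(-19) = 171)
H(w, D) = 2*D*(25 + w) (H(w, D) = (2*D)*(25 + w) = 2*D*(25 + w))
v = 32391 (v = -9 + ((5 + 4) + 171)² = -9 + (9 + 171)² = -9 + 180² = -9 + 32400 = 32391)
(H(-80, Y) - 13661) + v = (2*(-15)*(25 - 80) - 13661) + 32391 = (2*(-15)*(-55) - 13661) + 32391 = (1650 - 13661) + 32391 = -12011 + 32391 = 20380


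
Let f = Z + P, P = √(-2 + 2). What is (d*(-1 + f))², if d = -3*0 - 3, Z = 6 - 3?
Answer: 36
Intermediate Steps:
P = 0 (P = √0 = 0)
Z = 3
d = -3 (d = 0 - 3 = -3)
f = 3 (f = 3 + 0 = 3)
(d*(-1 + f))² = (-3*(-1 + 3))² = (-3*2)² = (-6)² = 36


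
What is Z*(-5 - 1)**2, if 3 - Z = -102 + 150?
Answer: -1620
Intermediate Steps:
Z = -45 (Z = 3 - (-102 + 150) = 3 - 1*48 = 3 - 48 = -45)
Z*(-5 - 1)**2 = -45*(-5 - 1)**2 = -45*(-6)**2 = -45*36 = -1620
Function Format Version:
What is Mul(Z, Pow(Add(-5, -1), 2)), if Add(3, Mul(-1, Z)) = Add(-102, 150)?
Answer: -1620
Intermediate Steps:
Z = -45 (Z = Add(3, Mul(-1, Add(-102, 150))) = Add(3, Mul(-1, 48)) = Add(3, -48) = -45)
Mul(Z, Pow(Add(-5, -1), 2)) = Mul(-45, Pow(Add(-5, -1), 2)) = Mul(-45, Pow(-6, 2)) = Mul(-45, 36) = -1620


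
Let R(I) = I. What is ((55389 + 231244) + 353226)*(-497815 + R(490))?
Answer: -318217877175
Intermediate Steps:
((55389 + 231244) + 353226)*(-497815 + R(490)) = ((55389 + 231244) + 353226)*(-497815 + 490) = (286633 + 353226)*(-497325) = 639859*(-497325) = -318217877175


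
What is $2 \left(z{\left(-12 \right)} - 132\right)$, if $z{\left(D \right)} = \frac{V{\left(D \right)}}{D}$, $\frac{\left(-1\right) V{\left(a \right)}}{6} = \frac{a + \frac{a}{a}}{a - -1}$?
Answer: $-263$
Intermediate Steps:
$V{\left(a \right)} = -6$ ($V{\left(a \right)} = - 6 \frac{a + \frac{a}{a}}{a - -1} = - 6 \frac{a + 1}{a + 1} = - 6 \frac{1 + a}{1 + a} = \left(-6\right) 1 = -6$)
$z{\left(D \right)} = - \frac{6}{D}$
$2 \left(z{\left(-12 \right)} - 132\right) = 2 \left(- \frac{6}{-12} - 132\right) = 2 \left(\left(-6\right) \left(- \frac{1}{12}\right) - 132\right) = 2 \left(\frac{1}{2} - 132\right) = 2 \left(- \frac{263}{2}\right) = -263$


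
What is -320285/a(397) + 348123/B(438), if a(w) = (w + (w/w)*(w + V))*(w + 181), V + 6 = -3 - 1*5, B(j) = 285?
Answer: 10457099473/8565960 ≈ 1220.8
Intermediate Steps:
V = -14 (V = -6 + (-3 - 1*5) = -6 + (-3 - 5) = -6 - 8 = -14)
a(w) = (-14 + 2*w)*(181 + w) (a(w) = (w + (w/w)*(w - 14))*(w + 181) = (w + 1*(-14 + w))*(181 + w) = (w + (-14 + w))*(181 + w) = (-14 + 2*w)*(181 + w))
-320285/a(397) + 348123/B(438) = -320285/(-2534 + 2*397² + 348*397) + 348123/285 = -320285/(-2534 + 2*157609 + 138156) + 348123*(1/285) = -320285/(-2534 + 315218 + 138156) + 116041/95 = -320285/450840 + 116041/95 = -320285*1/450840 + 116041/95 = -64057/90168 + 116041/95 = 10457099473/8565960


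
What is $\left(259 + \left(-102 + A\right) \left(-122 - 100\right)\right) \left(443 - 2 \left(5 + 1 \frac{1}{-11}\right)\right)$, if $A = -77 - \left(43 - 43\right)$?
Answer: $\frac{190585705}{11} \approx 1.7326 \cdot 10^{7}$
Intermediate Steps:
$A = -77$ ($A = -77 - 0 = -77 + 0 = -77$)
$\left(259 + \left(-102 + A\right) \left(-122 - 100\right)\right) \left(443 - 2 \left(5 + 1 \frac{1}{-11}\right)\right) = \left(259 + \left(-102 - 77\right) \left(-122 - 100\right)\right) \left(443 - 2 \left(5 + 1 \frac{1}{-11}\right)\right) = \left(259 - -39738\right) \left(443 - 2 \left(5 + 1 \left(- \frac{1}{11}\right)\right)\right) = \left(259 + 39738\right) \left(443 - 2 \left(5 - \frac{1}{11}\right)\right) = 39997 \left(443 - \frac{108}{11}\right) = 39997 \cdot \frac{4765}{11} = \frac{190585705}{11}$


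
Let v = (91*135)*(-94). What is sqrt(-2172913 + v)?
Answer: I*sqrt(3327703) ≈ 1824.2*I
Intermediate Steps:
v = -1154790 (v = 12285*(-94) = -1154790)
sqrt(-2172913 + v) = sqrt(-2172913 - 1154790) = sqrt(-3327703) = I*sqrt(3327703)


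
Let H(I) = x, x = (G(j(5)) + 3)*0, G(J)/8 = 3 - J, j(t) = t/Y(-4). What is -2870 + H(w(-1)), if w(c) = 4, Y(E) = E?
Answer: -2870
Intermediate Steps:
j(t) = -t/4 (j(t) = t/(-4) = t*(-¼) = -t/4)
G(J) = 24 - 8*J (G(J) = 8*(3 - J) = 24 - 8*J)
x = 0 (x = ((24 - (-2)*5) + 3)*0 = ((24 - 8*(-5/4)) + 3)*0 = ((24 + 10) + 3)*0 = (34 + 3)*0 = 37*0 = 0)
H(I) = 0
-2870 + H(w(-1)) = -2870 + 0 = -2870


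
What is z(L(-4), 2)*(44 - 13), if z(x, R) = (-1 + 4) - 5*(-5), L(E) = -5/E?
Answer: 868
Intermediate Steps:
z(x, R) = 28 (z(x, R) = 3 + 25 = 28)
z(L(-4), 2)*(44 - 13) = 28*(44 - 13) = 28*31 = 868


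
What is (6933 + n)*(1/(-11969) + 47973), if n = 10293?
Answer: 9890976888936/11969 ≈ 8.2638e+8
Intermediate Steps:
(6933 + n)*(1/(-11969) + 47973) = (6933 + 10293)*(1/(-11969) + 47973) = 17226*(-1/11969 + 47973) = 17226*(574188836/11969) = 9890976888936/11969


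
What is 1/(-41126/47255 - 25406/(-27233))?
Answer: 1286895415/80576172 ≈ 15.971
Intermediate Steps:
1/(-41126/47255 - 25406/(-27233)) = 1/(-41126*1/47255 - 25406*(-1/27233)) = 1/(-41126/47255 + 25406/27233) = 1/(80576172/1286895415) = 1286895415/80576172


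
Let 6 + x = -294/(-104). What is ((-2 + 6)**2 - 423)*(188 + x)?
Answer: -3911677/52 ≈ -75225.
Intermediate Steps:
x = -165/52 (x = -6 - 294/(-104) = -6 - 294*(-1/104) = -6 + 147/52 = -165/52 ≈ -3.1731)
((-2 + 6)**2 - 423)*(188 + x) = ((-2 + 6)**2 - 423)*(188 - 165/52) = (4**2 - 423)*(9611/52) = (16 - 423)*(9611/52) = -407*9611/52 = -3911677/52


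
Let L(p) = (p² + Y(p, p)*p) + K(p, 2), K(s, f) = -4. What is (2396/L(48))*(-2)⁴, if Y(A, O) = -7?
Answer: 9584/491 ≈ 19.519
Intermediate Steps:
L(p) = -4 + p² - 7*p (L(p) = (p² - 7*p) - 4 = -4 + p² - 7*p)
(2396/L(48))*(-2)⁴ = (2396/(-4 + 48² - 7*48))*(-2)⁴ = (2396/(-4 + 2304 - 336))*16 = (2396/1964)*16 = (2396*(1/1964))*16 = (599/491)*16 = 9584/491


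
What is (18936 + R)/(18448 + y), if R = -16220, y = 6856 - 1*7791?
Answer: 2716/17513 ≈ 0.15508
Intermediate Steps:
y = -935 (y = 6856 - 7791 = -935)
(18936 + R)/(18448 + y) = (18936 - 16220)/(18448 - 935) = 2716/17513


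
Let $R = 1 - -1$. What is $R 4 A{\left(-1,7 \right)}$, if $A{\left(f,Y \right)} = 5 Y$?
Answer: $280$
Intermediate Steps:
$R = 2$ ($R = 1 + 1 = 2$)
$R 4 A{\left(-1,7 \right)} = 2 \cdot 4 \cdot 5 \cdot 7 = 8 \cdot 35 = 280$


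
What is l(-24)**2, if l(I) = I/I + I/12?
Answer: 1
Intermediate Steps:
l(I) = 1 + I/12 (l(I) = 1 + I*(1/12) = 1 + I/12)
l(-24)**2 = (1 + (1/12)*(-24))**2 = (1 - 2)**2 = (-1)**2 = 1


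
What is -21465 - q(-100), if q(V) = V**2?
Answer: -31465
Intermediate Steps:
-21465 - q(-100) = -21465 - 1*(-100)**2 = -21465 - 1*10000 = -21465 - 10000 = -31465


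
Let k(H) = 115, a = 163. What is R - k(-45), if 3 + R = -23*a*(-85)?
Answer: 318547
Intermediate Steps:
R = 318662 (R = -3 - 23*163*(-85) = -3 - 3749*(-85) = -3 + 318665 = 318662)
R - k(-45) = 318662 - 1*115 = 318662 - 115 = 318547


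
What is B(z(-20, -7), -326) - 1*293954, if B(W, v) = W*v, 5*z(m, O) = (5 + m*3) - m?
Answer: -291672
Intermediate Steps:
z(m, O) = 1 + 2*m/5 (z(m, O) = ((5 + m*3) - m)/5 = ((5 + 3*m) - m)/5 = (5 + 2*m)/5 = 1 + 2*m/5)
B(z(-20, -7), -326) - 1*293954 = (1 + (2/5)*(-20))*(-326) - 1*293954 = (1 - 8)*(-326) - 293954 = -7*(-326) - 293954 = 2282 - 293954 = -291672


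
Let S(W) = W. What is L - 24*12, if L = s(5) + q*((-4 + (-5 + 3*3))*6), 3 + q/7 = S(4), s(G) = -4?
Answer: -292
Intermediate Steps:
q = 7 (q = -21 + 7*4 = -21 + 28 = 7)
L = -4 (L = -4 + 7*((-4 + (-5 + 3*3))*6) = -4 + 7*((-4 + (-5 + 9))*6) = -4 + 7*((-4 + 4)*6) = -4 + 7*(0*6) = -4 + 7*0 = -4 + 0 = -4)
L - 24*12 = -4 - 24*12 = -4 - 288 = -292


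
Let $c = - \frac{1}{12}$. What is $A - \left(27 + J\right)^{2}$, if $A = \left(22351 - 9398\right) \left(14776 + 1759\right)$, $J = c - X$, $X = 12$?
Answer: $\frac{30841579079}{144} \approx 2.1418 \cdot 10^{8}$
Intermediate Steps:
$c = - \frac{1}{12}$ ($c = \left(-1\right) \frac{1}{12} = - \frac{1}{12} \approx -0.083333$)
$J = - \frac{145}{12}$ ($J = - \frac{1}{12} - 12 = - \frac{145}{12} \approx -12.083$)
$A = 214177855$ ($A = 12953 \cdot 16535 = 214177855$)
$A - \left(27 + J\right)^{2} = 214177855 - \left(27 - \frac{145}{12}\right)^{2} = 214177855 - \left(\frac{179}{12}\right)^{2} = 214177855 - \frac{32041}{144} = \frac{30841579079}{144}$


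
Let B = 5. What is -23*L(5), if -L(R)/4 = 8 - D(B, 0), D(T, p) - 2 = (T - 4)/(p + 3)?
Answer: 1564/3 ≈ 521.33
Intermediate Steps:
D(T, p) = 2 + (-4 + T)/(3 + p) (D(T, p) = 2 + (T - 4)/(p + 3) = 2 + (-4 + T)/(3 + p))
L(R) = -68/3 (L(R) = -4*(8 - (2 + 5 + 2*0)/(3 + 0)) = -4*(8 - (2 + 5 + 0)/3) = -4*(8 - 7/3) = -4*17/3 = -68/3)
-23*L(5) = -23*(-68/3) = 1564/3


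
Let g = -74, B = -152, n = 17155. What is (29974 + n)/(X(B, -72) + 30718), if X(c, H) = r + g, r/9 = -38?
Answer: 47129/30302 ≈ 1.5553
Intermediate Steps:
r = -342 (r = 9*(-38) = -342)
X(c, H) = -416 (X(c, H) = -342 - 74 = -416)
(29974 + n)/(X(B, -72) + 30718) = (29974 + 17155)/(-416 + 30718) = 47129/30302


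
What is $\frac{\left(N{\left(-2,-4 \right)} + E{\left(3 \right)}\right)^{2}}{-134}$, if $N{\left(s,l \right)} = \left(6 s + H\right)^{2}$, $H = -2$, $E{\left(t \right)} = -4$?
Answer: $- \frac{18432}{67} \approx -275.1$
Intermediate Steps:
$N{\left(s,l \right)} = \left(-2 + 6 s\right)^{2}$ ($N{\left(s,l \right)} = \left(6 s - 2\right)^{2} = \left(-2 + 6 s\right)^{2}$)
$\frac{\left(N{\left(-2,-4 \right)} + E{\left(3 \right)}\right)^{2}}{-134} = \frac{\left(4 \left(-1 + 3 \left(-2\right)\right)^{2} - 4\right)^{2}}{-134} = \left(4 \left(-1 - 6\right)^{2} - 4\right)^{2} \left(- \frac{1}{134}\right) = \left(4 \left(-7\right)^{2} - 4\right)^{2} \left(- \frac{1}{134}\right) = \left(4 \cdot 49 - 4\right)^{2} \left(- \frac{1}{134}\right) = \left(196 - 4\right)^{2} \left(- \frac{1}{134}\right) = 192^{2} \left(- \frac{1}{134}\right) = 36864 \left(- \frac{1}{134}\right) = - \frac{18432}{67}$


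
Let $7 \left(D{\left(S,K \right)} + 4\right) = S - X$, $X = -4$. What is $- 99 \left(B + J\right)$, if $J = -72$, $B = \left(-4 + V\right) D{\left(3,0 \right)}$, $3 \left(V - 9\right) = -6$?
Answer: $8019$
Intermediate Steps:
$D{\left(S,K \right)} = - \frac{24}{7} + \frac{S}{7}$ ($D{\left(S,K \right)} = -4 + \frac{S - -4}{7} = -4 + \frac{S + 4}{7} = -4 + \frac{4 + S}{7} = -4 + \left(\frac{4}{7} + \frac{S}{7}\right) = - \frac{24}{7} + \frac{S}{7}$)
$V = 7$ ($V = 9 + \frac{1}{3} \left(-6\right) = 9 - 2 = 7$)
$B = -9$ ($B = \left(-4 + 7\right) \left(- \frac{24}{7} + \frac{1}{7} \cdot 3\right) = 3 \left(- \frac{24}{7} + \frac{3}{7}\right) = 3 \left(-3\right) = -9$)
$- 99 \left(B + J\right) = - 99 \left(-9 - 72\right) = \left(-99\right) \left(-81\right) = 8019$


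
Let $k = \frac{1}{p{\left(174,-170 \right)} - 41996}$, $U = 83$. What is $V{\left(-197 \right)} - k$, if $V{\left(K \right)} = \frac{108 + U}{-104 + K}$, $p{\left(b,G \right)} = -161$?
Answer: $- \frac{8051686}{12689257} \approx -0.63453$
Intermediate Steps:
$k = - \frac{1}{42157}$ ($k = \frac{1}{-161 - 41996} = \frac{1}{-42157} = - \frac{1}{42157} \approx -2.3721 \cdot 10^{-5}$)
$V{\left(K \right)} = \frac{191}{-104 + K}$ ($V{\left(K \right)} = \frac{108 + 83}{-104 + K} = \frac{191}{-104 + K}$)
$V{\left(-197 \right)} - k = \frac{191}{-104 - 197} - - \frac{1}{42157} = \frac{191}{-301} + \frac{1}{42157} = 191 \left(- \frac{1}{301}\right) + \frac{1}{42157} = - \frac{191}{301} + \frac{1}{42157} = - \frac{8051686}{12689257}$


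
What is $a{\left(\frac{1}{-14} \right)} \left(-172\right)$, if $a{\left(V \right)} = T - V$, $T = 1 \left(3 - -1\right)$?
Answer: $- \frac{4902}{7} \approx -700.29$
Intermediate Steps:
$T = 4$ ($T = 1 \left(3 + 1\right) = 1 \cdot 4 = 4$)
$a{\left(V \right)} = 4 - V$
$a{\left(\frac{1}{-14} \right)} \left(-172\right) = \left(4 - \frac{1}{-14}\right) \left(-172\right) = \left(4 - - \frac{1}{14}\right) \left(-172\right) = \left(4 + \frac{1}{14}\right) \left(-172\right) = \frac{57}{14} \left(-172\right) = - \frac{4902}{7}$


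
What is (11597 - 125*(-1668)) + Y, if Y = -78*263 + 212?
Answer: 199795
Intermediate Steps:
Y = -20302 (Y = -20514 + 212 = -20302)
(11597 - 125*(-1668)) + Y = (11597 - 125*(-1668)) - 20302 = (11597 + 208500) - 20302 = 220097 - 20302 = 199795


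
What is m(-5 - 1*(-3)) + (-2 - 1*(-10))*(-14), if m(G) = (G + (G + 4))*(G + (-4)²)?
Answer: -112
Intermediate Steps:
m(G) = (4 + 2*G)*(16 + G) (m(G) = (G + (4 + G))*(G + 16) = (4 + 2*G)*(16 + G))
m(-5 - 1*(-3)) + (-2 - 1*(-10))*(-14) = (64 + 2*(-5 - 1*(-3))² + 36*(-5 - 1*(-3))) + (-2 - 1*(-10))*(-14) = (64 + 2*(-5 + 3)² + 36*(-5 + 3)) + (-2 + 10)*(-14) = (64 + 2*(-2)² + 36*(-2)) + 8*(-14) = (64 + 2*4 - 72) - 112 = (64 + 8 - 72) - 112 = 0 - 112 = -112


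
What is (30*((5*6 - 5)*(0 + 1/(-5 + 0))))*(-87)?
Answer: 13050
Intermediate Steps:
(30*((5*6 - 5)*(0 + 1/(-5 + 0))))*(-87) = (30*((30 - 5)*(0 + 1/(-5))))*(-87) = (30*(25*(0 - ⅕)))*(-87) = (30*(25*(-⅕)))*(-87) = (30*(-5))*(-87) = -150*(-87) = 13050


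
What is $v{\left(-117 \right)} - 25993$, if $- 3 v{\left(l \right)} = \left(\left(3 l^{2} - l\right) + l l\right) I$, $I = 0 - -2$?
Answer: $-62575$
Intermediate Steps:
$I = 2$ ($I = 0 + 2 = 2$)
$v{\left(l \right)} = - \frac{8 l^{2}}{3} + \frac{2 l}{3}$ ($v{\left(l \right)} = - \frac{\left(\left(3 l^{2} - l\right) + l l\right) 2}{3} = - \frac{\left(\left(- l + 3 l^{2}\right) + l^{2}\right) 2}{3} = - \frac{\left(- l + 4 l^{2}\right) 2}{3} = - \frac{- 2 l + 8 l^{2}}{3} = - \frac{8 l^{2}}{3} + \frac{2 l}{3}$)
$v{\left(-117 \right)} - 25993 = \frac{2}{3} \left(-117\right) \left(1 - -468\right) - 25993 = \frac{2}{3} \left(-117\right) \left(1 + 468\right) - 25993 = \frac{2}{3} \left(-117\right) 469 - 25993 = -36582 - 25993 = -62575$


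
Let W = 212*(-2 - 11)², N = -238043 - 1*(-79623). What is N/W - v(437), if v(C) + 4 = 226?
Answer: -2028059/8957 ≈ -226.42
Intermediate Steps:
v(C) = 222 (v(C) = -4 + 226 = 222)
N = -158420 (N = -238043 + 79623 = -158420)
W = 35828 (W = 212*(-13)² = 212*169 = 35828)
N/W - v(437) = -158420/35828 - 1*222 = -158420*1/35828 - 222 = -39605/8957 - 222 = -2028059/8957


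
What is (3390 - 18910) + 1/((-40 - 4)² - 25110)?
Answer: -359660481/23174 ≈ -15520.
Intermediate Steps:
(3390 - 18910) + 1/((-40 - 4)² - 25110) = -15520 + 1/((-44)² - 25110) = -15520 + 1/(1936 - 25110) = -15520 + 1/(-23174) = -15520 - 1/23174 = -359660481/23174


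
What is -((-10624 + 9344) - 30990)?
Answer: 32270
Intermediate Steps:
-((-10624 + 9344) - 30990) = -(-1280 - 30990) = -1*(-32270) = 32270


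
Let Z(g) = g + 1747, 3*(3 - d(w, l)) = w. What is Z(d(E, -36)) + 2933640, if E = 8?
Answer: 8806162/3 ≈ 2.9354e+6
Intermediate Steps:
d(w, l) = 3 - w/3
Z(g) = 1747 + g
Z(d(E, -36)) + 2933640 = (1747 + (3 - 1/3*8)) + 2933640 = (1747 + (3 - 8/3)) + 2933640 = (1747 + 1/3) + 2933640 = 5242/3 + 2933640 = 8806162/3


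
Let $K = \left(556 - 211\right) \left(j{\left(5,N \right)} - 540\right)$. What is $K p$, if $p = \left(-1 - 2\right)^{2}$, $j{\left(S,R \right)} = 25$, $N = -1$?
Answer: $-1599075$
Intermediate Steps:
$K = -177675$ ($K = \left(556 - 211\right) \left(25 - 540\right) = 345 \left(-515\right) = -177675$)
$p = 9$ ($p = \left(-3\right)^{2} = 9$)
$K p = \left(-177675\right) 9 = -1599075$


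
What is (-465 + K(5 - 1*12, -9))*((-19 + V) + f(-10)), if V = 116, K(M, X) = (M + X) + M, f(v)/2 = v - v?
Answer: -47336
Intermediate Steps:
f(v) = 0 (f(v) = 2*(v - v) = 2*0 = 0)
K(M, X) = X + 2*M
(-465 + K(5 - 1*12, -9))*((-19 + V) + f(-10)) = (-465 + (-9 + 2*(5 - 1*12)))*((-19 + 116) + 0) = (-465 + (-9 + 2*(5 - 12)))*(97 + 0) = (-465 + (-9 + 2*(-7)))*97 = (-465 + (-9 - 14))*97 = (-465 - 23)*97 = -488*97 = -47336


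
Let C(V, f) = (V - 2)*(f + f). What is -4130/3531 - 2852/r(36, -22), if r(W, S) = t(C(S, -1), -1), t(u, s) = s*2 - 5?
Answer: 10041502/24717 ≈ 406.26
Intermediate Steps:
C(V, f) = 2*f*(-2 + V) (C(V, f) = (-2 + V)*(2*f) = 2*f*(-2 + V))
t(u, s) = -5 + 2*s (t(u, s) = 2*s - 5 = -5 + 2*s)
r(W, S) = -7 (r(W, S) = -5 + 2*(-1) = -5 - 2 = -7)
-4130/3531 - 2852/r(36, -22) = -4130/3531 - 2852/(-7) = -4130*1/3531 - 2852*(-1/7) = -4130/3531 + 2852/7 = 10041502/24717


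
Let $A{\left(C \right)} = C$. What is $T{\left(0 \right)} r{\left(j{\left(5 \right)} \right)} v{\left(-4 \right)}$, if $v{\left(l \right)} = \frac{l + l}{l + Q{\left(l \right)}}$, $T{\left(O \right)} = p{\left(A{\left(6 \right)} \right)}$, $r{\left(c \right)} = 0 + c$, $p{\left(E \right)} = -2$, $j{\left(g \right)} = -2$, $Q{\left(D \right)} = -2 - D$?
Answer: $16$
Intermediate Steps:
$r{\left(c \right)} = c$
$T{\left(O \right)} = -2$
$v{\left(l \right)} = - l$ ($v{\left(l \right)} = \frac{l + l}{l - \left(2 + l\right)} = \frac{2 l}{-2} = 2 l \left(- \frac{1}{2}\right) = - l$)
$T{\left(0 \right)} r{\left(j{\left(5 \right)} \right)} v{\left(-4 \right)} = \left(-2\right) \left(-2\right) \left(\left(-1\right) \left(-4\right)\right) = 4 \cdot 4 = 16$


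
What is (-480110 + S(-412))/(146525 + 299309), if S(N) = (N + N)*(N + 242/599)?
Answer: -42215993/133527283 ≈ -0.31616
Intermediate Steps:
S(N) = 2*N*(242/599 + N) (S(N) = (2*N)*(N + 242*(1/599)) = (2*N)*(N + 242/599) = (2*N)*(242/599 + N) = 2*N*(242/599 + N))
(-480110 + S(-412))/(146525 + 299309) = (-480110 + (2/599)*(-412)*(242 + 599*(-412)))/(146525 + 299309) = (-480110 + (2/599)*(-412)*(242 - 246788))/445834 = (-480110 + (2/599)*(-412)*(-246546))*(1/445834) = (-480110 + 203153904/599)*(1/445834) = -84431986/599*1/445834 = -42215993/133527283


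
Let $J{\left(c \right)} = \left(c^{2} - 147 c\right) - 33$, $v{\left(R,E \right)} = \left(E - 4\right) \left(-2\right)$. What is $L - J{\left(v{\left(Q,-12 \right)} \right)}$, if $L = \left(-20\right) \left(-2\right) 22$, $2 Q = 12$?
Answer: $4593$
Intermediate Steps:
$Q = 6$ ($Q = \frac{1}{2} \cdot 12 = 6$)
$v{\left(R,E \right)} = 8 - 2 E$ ($v{\left(R,E \right)} = \left(-4 + E\right) \left(-2\right) = 8 - 2 E$)
$L = 880$ ($L = 40 \cdot 22 = 880$)
$J{\left(c \right)} = -33 + c^{2} - 147 c$
$L - J{\left(v{\left(Q,-12 \right)} \right)} = 880 - \left(-33 + \left(8 - -24\right)^{2} - 147 \left(8 - -24\right)\right) = 880 - \left(-33 + \left(8 + 24\right)^{2} - 147 \left(8 + 24\right)\right) = 880 - \left(-33 + 32^{2} - 4704\right) = 880 - \left(-33 + 1024 - 4704\right) = 880 - -3713 = 880 + 3713 = 4593$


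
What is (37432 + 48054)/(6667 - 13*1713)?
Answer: -42743/7801 ≈ -5.4792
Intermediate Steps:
(37432 + 48054)/(6667 - 13*1713) = 85486/(6667 - 22269) = 85486/(-15602) = 85486*(-1/15602) = -42743/7801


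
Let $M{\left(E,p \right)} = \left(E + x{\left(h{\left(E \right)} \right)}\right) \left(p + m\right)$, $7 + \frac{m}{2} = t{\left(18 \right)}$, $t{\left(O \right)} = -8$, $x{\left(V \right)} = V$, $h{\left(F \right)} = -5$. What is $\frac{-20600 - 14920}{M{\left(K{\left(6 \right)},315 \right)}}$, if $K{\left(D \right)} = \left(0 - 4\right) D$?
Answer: $\frac{2368}{551} \approx 4.2976$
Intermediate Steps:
$K{\left(D \right)} = - 4 D$
$m = -30$ ($m = -14 + 2 \left(-8\right) = -14 - 16 = -30$)
$M{\left(E,p \right)} = \left(-30 + p\right) \left(-5 + E\right)$ ($M{\left(E,p \right)} = \left(E - 5\right) \left(p - 30\right) = \left(-5 + E\right) \left(-30 + p\right) = \left(-30 + p\right) \left(-5 + E\right)$)
$\frac{-20600 - 14920}{M{\left(K{\left(6 \right)},315 \right)}} = \frac{-20600 - 14920}{150 - 30 \left(\left(-4\right) 6\right) - 1575 + \left(-4\right) 6 \cdot 315} = - \frac{35520}{150 - -720 - 1575 - 7560} = - \frac{35520}{150 + 720 - 1575 - 7560} = - \frac{35520}{-8265} = \left(-35520\right) \left(- \frac{1}{8265}\right) = \frac{2368}{551}$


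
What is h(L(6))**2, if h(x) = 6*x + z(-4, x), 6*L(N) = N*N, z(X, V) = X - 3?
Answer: 841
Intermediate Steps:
z(X, V) = -3 + X
L(N) = N**2/6 (L(N) = (N*N)/6 = N**2/6)
h(x) = -7 + 6*x (h(x) = 6*x + (-3 - 4) = 6*x - 7 = -7 + 6*x)
h(L(6))**2 = (-7 + 6*((1/6)*6**2))**2 = (-7 + 6*((1/6)*36))**2 = (-7 + 6*6)**2 = (-7 + 36)**2 = 29**2 = 841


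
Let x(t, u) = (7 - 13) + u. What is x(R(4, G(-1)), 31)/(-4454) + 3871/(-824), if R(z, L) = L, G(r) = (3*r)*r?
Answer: -8631017/1835048 ≈ -4.7034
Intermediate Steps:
G(r) = 3*r²
x(t, u) = -6 + u
x(R(4, G(-1)), 31)/(-4454) + 3871/(-824) = (-6 + 31)/(-4454) + 3871/(-824) = 25*(-1/4454) + 3871*(-1/824) = -25/4454 - 3871/824 = -8631017/1835048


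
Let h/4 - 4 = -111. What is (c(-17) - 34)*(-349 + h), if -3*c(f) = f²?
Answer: 101269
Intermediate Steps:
h = -428 (h = 16 + 4*(-111) = 16 - 444 = -428)
c(f) = -f²/3
(c(-17) - 34)*(-349 + h) = (-⅓*(-17)² - 34)*(-349 - 428) = (-⅓*289 - 34)*(-777) = (-289/3 - 34)*(-777) = -391/3*(-777) = 101269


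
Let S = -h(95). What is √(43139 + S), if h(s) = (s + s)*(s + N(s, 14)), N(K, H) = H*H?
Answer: I*√12151 ≈ 110.23*I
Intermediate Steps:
N(K, H) = H²
h(s) = 2*s*(196 + s) (h(s) = (s + s)*(s + 14²) = (2*s)*(s + 196) = (2*s)*(196 + s) = 2*s*(196 + s))
S = -55290 (S = -2*95*(196 + 95) = -2*95*291 = -1*55290 = -55290)
√(43139 + S) = √(43139 - 55290) = √(-12151) = I*√12151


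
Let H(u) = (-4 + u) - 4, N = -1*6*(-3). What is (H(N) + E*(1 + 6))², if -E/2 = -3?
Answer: 2704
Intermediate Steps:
E = 6 (E = -2*(-3) = 6)
N = 18 (N = -6*(-3) = 18)
H(u) = -8 + u
(H(N) + E*(1 + 6))² = ((-8 + 18) + 6*(1 + 6))² = (10 + 6*7)² = (10 + 42)² = 52² = 2704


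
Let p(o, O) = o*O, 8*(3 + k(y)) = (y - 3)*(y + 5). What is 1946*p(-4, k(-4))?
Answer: 30163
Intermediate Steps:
k(y) = -3 + (-3 + y)*(5 + y)/8 (k(y) = -3 + ((y - 3)*(y + 5))/8 = -3 + ((-3 + y)*(5 + y))/8 = -3 + (-3 + y)*(5 + y)/8)
p(o, O) = O*o
1946*p(-4, k(-4)) = 1946*((-39/8 + (1/4)*(-4) + (1/8)*(-4)**2)*(-4)) = 1946*((-39/8 - 1 + (1/8)*16)*(-4)) = 1946*((-39/8 - 1 + 2)*(-4)) = 1946*(-31/8*(-4)) = 1946*(31/2) = 30163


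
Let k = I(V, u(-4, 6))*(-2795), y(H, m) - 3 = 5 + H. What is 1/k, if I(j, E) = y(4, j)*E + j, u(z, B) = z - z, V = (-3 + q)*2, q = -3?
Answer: 1/33540 ≈ 2.9815e-5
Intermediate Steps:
V = -12 (V = (-3 - 3)*2 = -6*2 = -12)
y(H, m) = 8 + H (y(H, m) = 3 + (5 + H) = 8 + H)
u(z, B) = 0
I(j, E) = j + 12*E (I(j, E) = (8 + 4)*E + j = 12*E + j = j + 12*E)
k = 33540 (k = (-12 + 12*0)*(-2795) = (-12 + 0)*(-2795) = -12*(-2795) = 33540)
1/k = 1/33540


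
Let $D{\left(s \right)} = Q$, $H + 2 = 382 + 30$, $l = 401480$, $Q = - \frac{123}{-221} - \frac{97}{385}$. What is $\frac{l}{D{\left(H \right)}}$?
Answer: $\frac{17079962900}{12959} \approx 1.318 \cdot 10^{6}$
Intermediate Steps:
$Q = \frac{25918}{85085}$ ($Q = \left(-123\right) \left(- \frac{1}{221}\right) - \frac{97}{385} = \frac{123}{221} - \frac{97}{385} = \frac{25918}{85085} \approx 0.30461$)
$H = 410$ ($H = -2 + \left(382 + 30\right) = -2 + 412 = 410$)
$D{\left(s \right)} = \frac{25918}{85085}$
$\frac{l}{D{\left(H \right)}} = \frac{401480}{\frac{25918}{85085}} = 401480 \cdot \frac{85085}{25918} = \frac{17079962900}{12959}$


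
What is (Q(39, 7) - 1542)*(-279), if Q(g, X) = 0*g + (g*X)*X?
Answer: -102951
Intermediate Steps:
Q(g, X) = g*X**2 (Q(g, X) = 0 + (X*g)*X = 0 + g*X**2 = g*X**2)
(Q(39, 7) - 1542)*(-279) = (39*7**2 - 1542)*(-279) = (39*49 - 1542)*(-279) = (1911 - 1542)*(-279) = 369*(-279) = -102951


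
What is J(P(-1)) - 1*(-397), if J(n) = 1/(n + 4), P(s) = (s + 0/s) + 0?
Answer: 1192/3 ≈ 397.33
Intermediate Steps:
P(s) = s (P(s) = (s + 0) + 0 = s + 0 = s)
J(n) = 1/(4 + n)
J(P(-1)) - 1*(-397) = 1/(4 - 1) - 1*(-397) = 1/3 + 397 = ⅓ + 397 = 1192/3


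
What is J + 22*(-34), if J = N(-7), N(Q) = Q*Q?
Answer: -699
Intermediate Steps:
N(Q) = Q²
J = 49 (J = (-7)² = 49)
J + 22*(-34) = 49 + 22*(-34) = 49 - 748 = -699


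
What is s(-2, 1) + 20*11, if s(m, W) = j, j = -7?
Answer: 213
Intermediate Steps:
s(m, W) = -7
s(-2, 1) + 20*11 = -7 + 20*11 = -7 + 220 = 213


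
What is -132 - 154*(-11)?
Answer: 1562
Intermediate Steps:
-132 - 154*(-11) = -132 + 1694 = 1562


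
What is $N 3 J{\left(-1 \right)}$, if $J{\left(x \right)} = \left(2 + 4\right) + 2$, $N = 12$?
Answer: $288$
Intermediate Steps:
$J{\left(x \right)} = 8$ ($J{\left(x \right)} = 6 + 2 = 8$)
$N 3 J{\left(-1 \right)} = 12 \cdot 3 \cdot 8 = 36 \cdot 8 = 288$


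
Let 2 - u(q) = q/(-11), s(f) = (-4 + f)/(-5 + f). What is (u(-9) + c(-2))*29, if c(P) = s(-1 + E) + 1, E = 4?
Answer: 1711/22 ≈ 77.773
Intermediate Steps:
s(f) = (-4 + f)/(-5 + f)
u(q) = 2 + q/11 (u(q) = 2 - q/(-11) = 2 - q*(-1)/11 = 2 - (-1)*q/11 = 2 + q/11)
c(P) = 3/2 (c(P) = (-4 + (-1 + 4))/(-5 + (-1 + 4)) + 1 = (-4 + 3)/(-5 + 3) + 1 = -1/(-2) + 1 = -½*(-1) + 1 = ½ + 1 = 3/2)
(u(-9) + c(-2))*29 = ((2 + (1/11)*(-9)) + 3/2)*29 = ((2 - 9/11) + 3/2)*29 = (13/11 + 3/2)*29 = (59/22)*29 = 1711/22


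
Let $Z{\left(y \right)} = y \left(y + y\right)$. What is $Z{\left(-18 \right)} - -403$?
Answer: $1051$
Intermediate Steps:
$Z{\left(y \right)} = 2 y^{2}$ ($Z{\left(y \right)} = y 2 y = 2 y^{2}$)
$Z{\left(-18 \right)} - -403 = 2 \left(-18\right)^{2} - -403 = 2 \cdot 324 + 403 = 648 + 403 = 1051$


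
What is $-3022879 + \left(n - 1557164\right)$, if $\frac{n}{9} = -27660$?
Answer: $-4828983$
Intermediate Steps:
$n = -248940$ ($n = 9 \left(-27660\right) = -248940$)
$-3022879 + \left(n - 1557164\right) = -3022879 - 1806104 = -4828983$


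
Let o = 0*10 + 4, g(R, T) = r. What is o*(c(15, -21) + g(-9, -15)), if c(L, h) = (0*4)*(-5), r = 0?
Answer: 0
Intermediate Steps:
g(R, T) = 0
c(L, h) = 0 (c(L, h) = 0*(-5) = 0)
o = 4 (o = 0 + 4 = 4)
o*(c(15, -21) + g(-9, -15)) = 4*(0 + 0) = 4*0 = 0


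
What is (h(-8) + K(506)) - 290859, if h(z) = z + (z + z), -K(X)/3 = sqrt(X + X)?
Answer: -290883 - 6*sqrt(253) ≈ -2.9098e+5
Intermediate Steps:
K(X) = -3*sqrt(2)*sqrt(X) (K(X) = -3*sqrt(X + X) = -3*sqrt(2)*sqrt(X))
h(z) = 3*z (h(z) = z + 2*z = 3*z)
(h(-8) + K(506)) - 290859 = (3*(-8) - 3*sqrt(2)*sqrt(506)) - 290859 = (-24 - 6*sqrt(253)) - 290859 = -290883 - 6*sqrt(253)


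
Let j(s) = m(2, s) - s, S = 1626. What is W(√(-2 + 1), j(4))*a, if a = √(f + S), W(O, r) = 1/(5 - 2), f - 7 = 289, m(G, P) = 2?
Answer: 31*√2/3 ≈ 14.614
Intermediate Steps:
j(s) = 2 - s
f = 296 (f = 7 + 289 = 296)
W(O, r) = ⅓ (W(O, r) = 1/3 = ⅓)
a = 31*√2 (a = √(296 + 1626) = √1922 = 31*√2 ≈ 43.841)
W(√(-2 + 1), j(4))*a = (31*√2)/3 = 31*√2/3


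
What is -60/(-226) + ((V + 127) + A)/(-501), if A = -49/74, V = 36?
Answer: -245249/4189362 ≈ -0.058541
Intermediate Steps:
A = -49/74 (A = -49*1/74 = -49/74 ≈ -0.66216)
-60/(-226) + ((V + 127) + A)/(-501) = -60/(-226) + ((36 + 127) - 49/74)/(-501) = -60*(-1/226) + (163 - 49/74)*(-1/501) = 30/113 + (12013/74)*(-1/501) = 30/113 - 12013/37074 = -245249/4189362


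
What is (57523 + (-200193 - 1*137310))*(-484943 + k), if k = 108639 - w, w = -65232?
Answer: 87093938560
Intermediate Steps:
k = 173871 (k = 108639 - 1*(-65232) = 108639 + 65232 = 173871)
(57523 + (-200193 - 1*137310))*(-484943 + k) = (57523 + (-200193 - 1*137310))*(-484943 + 173871) = (57523 + (-200193 - 137310))*(-311072) = (57523 - 337503)*(-311072) = -279980*(-311072) = 87093938560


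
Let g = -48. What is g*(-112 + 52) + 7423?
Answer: 10303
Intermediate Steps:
g*(-112 + 52) + 7423 = -48*(-112 + 52) + 7423 = -48*(-60) + 7423 = 2880 + 7423 = 10303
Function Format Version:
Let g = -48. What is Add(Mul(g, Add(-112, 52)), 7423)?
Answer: 10303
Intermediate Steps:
Add(Mul(g, Add(-112, 52)), 7423) = Add(Mul(-48, Add(-112, 52)), 7423) = Add(Mul(-48, -60), 7423) = Add(2880, 7423) = 10303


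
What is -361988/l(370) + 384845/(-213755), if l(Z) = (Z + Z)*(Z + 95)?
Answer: -10490095472/3677654775 ≈ -2.8524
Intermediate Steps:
l(Z) = 2*Z*(95 + Z) (l(Z) = (2*Z)*(95 + Z) = 2*Z*(95 + Z))
-361988/l(370) + 384845/(-213755) = -361988*1/(740*(95 + 370)) + 384845/(-213755) = -361988/(2*370*465) + 384845*(-1/213755) = -361988/344100 - 76969/42751 = -361988*1/344100 - 76969/42751 = -90497/86025 - 76969/42751 = -10490095472/3677654775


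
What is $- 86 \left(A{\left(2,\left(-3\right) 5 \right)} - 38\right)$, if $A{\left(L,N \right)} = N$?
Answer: $4558$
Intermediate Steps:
$- 86 \left(A{\left(2,\left(-3\right) 5 \right)} - 38\right) = - 86 \left(\left(-3\right) 5 - 38\right) = - 86 \left(-15 - 38\right) = \left(-86\right) \left(-53\right) = 4558$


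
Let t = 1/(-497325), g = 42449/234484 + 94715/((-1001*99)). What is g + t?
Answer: -2984371952616947/3852135211824900 ≈ -0.77473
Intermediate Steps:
g = -18002498609/23237129916 (g = 42449*(1/234484) + 94715/(-99099) = 42449/234484 + 94715*(-1/99099) = 42449/234484 - 94715/99099 = -18002498609/23237129916 ≈ -0.77473)
t = -1/497325 ≈ -2.0108e-6
g + t = -18002498609/23237129916 - 1/497325 = -2984371952616947/3852135211824900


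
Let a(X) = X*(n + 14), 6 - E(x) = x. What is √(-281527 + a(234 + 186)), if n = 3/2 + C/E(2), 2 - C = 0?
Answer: I*√274807 ≈ 524.22*I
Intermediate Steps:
C = 2 (C = 2 - 1*0 = 2 + 0 = 2)
E(x) = 6 - x
n = 2 (n = 3/2 + 2/(6 - 1*2) = 3*(½) + 2/(6 - 2) = 3/2 + 2/4 = 3/2 + 2*(¼) = 3/2 + ½ = 2)
a(X) = 16*X (a(X) = X*(2 + 14) = X*16 = 16*X)
√(-281527 + a(234 + 186)) = √(-281527 + 16*(234 + 186)) = √(-281527 + 16*420) = √(-281527 + 6720) = √(-274807) = I*√274807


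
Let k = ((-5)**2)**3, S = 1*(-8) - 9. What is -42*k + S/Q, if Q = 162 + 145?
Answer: -201468767/307 ≈ -6.5625e+5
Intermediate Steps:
S = -17 (S = -8 - 9 = -17)
k = 15625 (k = 25**3 = 15625)
Q = 307
-42*k + S/Q = -42*15625 - 17/307 = -656250 - 17*1/307 = -656250 - 17/307 = -201468767/307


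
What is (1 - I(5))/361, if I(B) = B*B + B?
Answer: -29/361 ≈ -0.080332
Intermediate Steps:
I(B) = B + B**2 (I(B) = B**2 + B = B + B**2)
(1 - I(5))/361 = (1 - 5*(1 + 5))/361 = (1 - 5*6)*(1/361) = (1 - 1*30)*(1/361) = (1 - 30)*(1/361) = -29*1/361 = -29/361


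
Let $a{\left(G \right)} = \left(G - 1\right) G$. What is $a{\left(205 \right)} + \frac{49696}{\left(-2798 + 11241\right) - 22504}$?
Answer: $\frac{587981324}{14061} \approx 41816.0$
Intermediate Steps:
$a{\left(G \right)} = G \left(-1 + G\right)$ ($a{\left(G \right)} = \left(-1 + G\right) G = G \left(-1 + G\right)$)
$a{\left(205 \right)} + \frac{49696}{\left(-2798 + 11241\right) - 22504} = 205 \left(-1 + 205\right) + \frac{49696}{\left(-2798 + 11241\right) - 22504} = 205 \cdot 204 + \frac{49696}{8443 - 22504} = 41820 + \frac{49696}{-14061} = 41820 + 49696 \left(- \frac{1}{14061}\right) = 41820 - \frac{49696}{14061} = \frac{587981324}{14061}$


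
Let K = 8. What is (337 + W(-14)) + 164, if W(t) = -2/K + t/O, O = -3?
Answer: 6065/12 ≈ 505.42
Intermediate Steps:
W(t) = -¼ - t/3 (W(t) = -2/8 + t/(-3) = -2*⅛ + t*(-⅓) = -¼ - t/3)
(337 + W(-14)) + 164 = (337 + (-¼ - ⅓*(-14))) + 164 = (337 + (-¼ + 14/3)) + 164 = (337 + 53/12) + 164 = 4097/12 + 164 = 6065/12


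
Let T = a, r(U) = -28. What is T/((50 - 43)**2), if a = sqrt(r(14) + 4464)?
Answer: 2*sqrt(1109)/49 ≈ 1.3593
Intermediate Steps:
a = 2*sqrt(1109) (a = sqrt(-28 + 4464) = sqrt(4436) = 2*sqrt(1109) ≈ 66.603)
T = 2*sqrt(1109) ≈ 66.603
T/((50 - 43)**2) = (2*sqrt(1109))/((50 - 43)**2) = (2*sqrt(1109))/(7**2) = (2*sqrt(1109))/49 = (2*sqrt(1109))*(1/49) = 2*sqrt(1109)/49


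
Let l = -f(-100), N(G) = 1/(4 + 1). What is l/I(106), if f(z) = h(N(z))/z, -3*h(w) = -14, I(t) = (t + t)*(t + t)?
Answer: 7/6741600 ≈ 1.0383e-6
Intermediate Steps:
N(G) = ⅕ (N(G) = 1/5 = ⅕)
I(t) = 4*t² (I(t) = (2*t)*(2*t) = 4*t²)
h(w) = 14/3 (h(w) = -⅓*(-14) = 14/3)
f(z) = 14/(3*z)
l = 7/150 (l = -14/(3*(-100)) = -14*(-1)/(3*100) = -1*(-7/150) = 7/150 ≈ 0.046667)
l/I(106) = 7/(150*((4*106²))) = 7/(150*((4*11236))) = (7/150)/44944 = (7/150)*(1/44944) = 7/6741600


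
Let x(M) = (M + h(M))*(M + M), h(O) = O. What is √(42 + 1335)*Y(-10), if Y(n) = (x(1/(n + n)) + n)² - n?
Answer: 9882009*√17/10000 ≈ 4074.5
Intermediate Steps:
x(M) = 4*M² (x(M) = (M + M)*(M + M) = (2*M)*(2*M) = 4*M²)
Y(n) = (n + n⁻²)² - n (Y(n) = (4*(1/(n + n))² + n)² - n = (4*(1/(2*n))² + n)² - n = (4*(1/(4*n²)) + n)² - n = (n⁻² + n)² - n = (n + n⁻²)² - n)
√(42 + 1335)*Y(-10) = √(42 + 1335)*(-1*(-10) + (1 + (-10)³)²/(-10)⁴) = √1377*(10 + (1 - 1000)²/10000) = (9*√17)*(10 + (1/10000)*(-999)²) = (9*√17)*(10 + (1/10000)*998001) = (9*√17)*(10 + 998001/10000) = (9*√17)*(1098001/10000) = 9882009*√17/10000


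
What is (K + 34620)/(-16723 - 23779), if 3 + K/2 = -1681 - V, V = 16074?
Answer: 64/2893 ≈ 0.022122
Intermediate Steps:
K = -35516 (K = -6 + 2*(-1681 - 1*16074) = -6 + 2*(-1681 - 16074) = -6 + 2*(-17755) = -6 - 35510 = -35516)
(K + 34620)/(-16723 - 23779) = (-35516 + 34620)/(-16723 - 23779) = -896/(-40502) = -896*(-1/40502) = 64/2893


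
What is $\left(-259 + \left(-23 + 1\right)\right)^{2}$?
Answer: $78961$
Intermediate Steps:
$\left(-259 + \left(-23 + 1\right)\right)^{2} = \left(-259 - 22\right)^{2} = \left(-281\right)^{2} = 78961$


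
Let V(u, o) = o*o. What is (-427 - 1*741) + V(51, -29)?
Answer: -327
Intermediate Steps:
V(u, o) = o²
(-427 - 1*741) + V(51, -29) = (-427 - 1*741) + (-29)² = (-427 - 741) + 841 = -1168 + 841 = -327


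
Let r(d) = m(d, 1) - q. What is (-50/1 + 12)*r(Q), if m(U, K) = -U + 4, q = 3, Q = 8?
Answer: 266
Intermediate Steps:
m(U, K) = 4 - U
r(d) = 1 - d (r(d) = (4 - d) - 1*3 = (4 - d) - 3 = 1 - d)
(-50/1 + 12)*r(Q) = (-50/1 + 12)*(1 - 1*8) = (-50*1 + 12)*(1 - 8) = (-50 + 12)*(-7) = -38*(-7) = 266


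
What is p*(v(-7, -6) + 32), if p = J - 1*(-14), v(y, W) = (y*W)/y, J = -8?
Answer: 156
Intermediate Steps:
v(y, W) = W (v(y, W) = (W*y)/y = W)
p = 6 (p = -8 - 1*(-14) = -8 + 14 = 6)
p*(v(-7, -6) + 32) = 6*(-6 + 32) = 6*26 = 156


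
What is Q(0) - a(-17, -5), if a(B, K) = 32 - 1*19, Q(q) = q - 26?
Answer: -39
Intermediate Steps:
Q(q) = -26 + q
a(B, K) = 13 (a(B, K) = 32 - 19 = 13)
Q(0) - a(-17, -5) = (-26 + 0) - 1*13 = -26 - 13 = -39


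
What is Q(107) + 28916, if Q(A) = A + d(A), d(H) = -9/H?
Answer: 3105452/107 ≈ 29023.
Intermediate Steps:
Q(A) = A - 9/A
Q(107) + 28916 = (107 - 9/107) + 28916 = 11440/107 + 28916 = 3105452/107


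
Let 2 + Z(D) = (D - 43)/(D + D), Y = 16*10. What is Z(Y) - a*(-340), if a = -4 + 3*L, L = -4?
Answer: -1741323/320 ≈ -5441.6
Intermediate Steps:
Y = 160
Z(D) = -2 + (-43 + D)/(2*D) (Z(D) = -2 + (D - 43)/(D + D) = -2 + (-43 + D)/((2*D)) = -2 + (-43 + D)*(1/(2*D)) = -2 + (-43 + D)/(2*D))
a = -16 (a = -4 + 3*(-4) = -4 - 12 = -16)
Z(Y) - a*(-340) = (1/2)*(-43 - 3*160)/160 - (-16)*(-340) = (1/2)*(1/160)*(-43 - 480) - 1*5440 = (1/2)*(1/160)*(-523) - 5440 = -523/320 - 5440 = -1741323/320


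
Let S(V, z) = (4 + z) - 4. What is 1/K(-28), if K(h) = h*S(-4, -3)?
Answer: 1/84 ≈ 0.011905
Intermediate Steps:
S(V, z) = z
K(h) = -3*h (K(h) = h*(-3) = -3*h)
1/K(-28) = 1/(-3*(-28)) = 1/84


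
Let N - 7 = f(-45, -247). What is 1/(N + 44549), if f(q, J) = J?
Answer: 1/44309 ≈ 2.2569e-5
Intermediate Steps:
N = -240 (N = 7 - 247 = -240)
1/(N + 44549) = 1/(-240 + 44549) = 1/44309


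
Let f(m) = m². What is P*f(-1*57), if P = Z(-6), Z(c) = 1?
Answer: 3249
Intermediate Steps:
P = 1
P*f(-1*57) = 1*(-1*57)² = 1*(-57)² = 1*3249 = 3249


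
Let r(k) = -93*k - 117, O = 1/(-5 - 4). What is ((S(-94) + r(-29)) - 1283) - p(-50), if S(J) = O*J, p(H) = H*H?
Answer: -10733/9 ≈ -1192.6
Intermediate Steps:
O = -1/9 (O = 1/(-9) = -1/9 ≈ -0.11111)
r(k) = -117 - 93*k
p(H) = H**2
S(J) = -J/9
((S(-94) + r(-29)) - 1283) - p(-50) = ((-1/9*(-94) + (-117 - 93*(-29))) - 1283) - 1*(-50)**2 = ((94/9 + (-117 + 2697)) - 1283) - 1*2500 = ((94/9 + 2580) - 1283) - 2500 = (23314/9 - 1283) - 2500 = 11767/9 - 2500 = -10733/9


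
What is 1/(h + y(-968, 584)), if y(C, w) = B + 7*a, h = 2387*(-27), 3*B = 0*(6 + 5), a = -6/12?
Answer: -2/128905 ≈ -1.5515e-5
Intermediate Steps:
a = -½ (a = -6*1/12 = -½ ≈ -0.50000)
B = 0 (B = (0*(6 + 5))/3 = (0*11)/3 = (⅓)*0 = 0)
h = -64449
y(C, w) = -7/2 (y(C, w) = 0 + 7*(-½) = 0 - 7/2 = -7/2)
1/(h + y(-968, 584)) = 1/(-64449 - 7/2) = 1/(-128905/2) = -2/128905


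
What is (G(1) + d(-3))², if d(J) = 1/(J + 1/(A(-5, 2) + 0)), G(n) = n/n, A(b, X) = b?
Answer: 121/256 ≈ 0.47266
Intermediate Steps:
G(n) = 1
d(J) = 1/(-⅕ + J) (d(J) = 1/(J + 1/(-5 + 0)) = 1/(J + 1/(-5)) = 1/(J - ⅕) = 1/(-⅕ + J))
(G(1) + d(-3))² = (1 + 5/(-1 + 5*(-3)))² = (1 + 5/(-1 - 15))² = (1 + 5/(-16))² = (1 + 5*(-1/16))² = (1 - 5/16)² = (11/16)² = 121/256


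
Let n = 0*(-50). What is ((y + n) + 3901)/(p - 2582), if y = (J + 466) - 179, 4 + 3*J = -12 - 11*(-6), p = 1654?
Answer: -6307/1392 ≈ -4.5309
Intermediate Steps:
J = 50/3 (J = -4/3 + (-12 - 11*(-6))/3 = -4/3 + (-12 + 66)/3 = -4/3 + (1/3)*54 = -4/3 + 18 = 50/3 ≈ 16.667)
y = 911/3 (y = (50/3 + 466) - 179 = 1448/3 - 179 = 911/3 ≈ 303.67)
n = 0
((y + n) + 3901)/(p - 2582) = ((911/3 + 0) + 3901)/(1654 - 2582) = (911/3 + 3901)/(-928) = (12614/3)*(-1/928) = -6307/1392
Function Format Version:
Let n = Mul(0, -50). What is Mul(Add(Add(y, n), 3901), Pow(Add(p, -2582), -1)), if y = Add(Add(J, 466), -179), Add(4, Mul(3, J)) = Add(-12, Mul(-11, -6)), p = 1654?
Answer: Rational(-6307, 1392) ≈ -4.5309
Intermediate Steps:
J = Rational(50, 3) (J = Add(Rational(-4, 3), Mul(Rational(1, 3), Add(-12, Mul(-11, -6)))) = Add(Rational(-4, 3), Mul(Rational(1, 3), Add(-12, 66))) = Add(Rational(-4, 3), Mul(Rational(1, 3), 54)) = Add(Rational(-4, 3), 18) = Rational(50, 3) ≈ 16.667)
y = Rational(911, 3) (y = Add(Add(Rational(50, 3), 466), -179) = Add(Rational(1448, 3), -179) = Rational(911, 3) ≈ 303.67)
n = 0
Mul(Add(Add(y, n), 3901), Pow(Add(p, -2582), -1)) = Mul(Add(Add(Rational(911, 3), 0), 3901), Pow(Add(1654, -2582), -1)) = Mul(Add(Rational(911, 3), 3901), Pow(-928, -1)) = Mul(Rational(12614, 3), Rational(-1, 928)) = Rational(-6307, 1392)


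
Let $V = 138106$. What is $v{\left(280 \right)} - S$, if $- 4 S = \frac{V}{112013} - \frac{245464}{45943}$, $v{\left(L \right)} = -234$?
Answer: $- \frac{2419002882749}{10292426518} \approx -235.03$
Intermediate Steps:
$S = \frac{10575077537}{10292426518}$ ($S = - \frac{\frac{138106}{112013} - \frac{245464}{45943}}{4} = \left(- \frac{1}{4}\right) \left(- \frac{21150155074}{5146213259}\right) = \frac{10575077537}{10292426518} \approx 1.0275$)
$v{\left(280 \right)} - S = -234 - \frac{10575077537}{10292426518} = - \frac{2419002882749}{10292426518}$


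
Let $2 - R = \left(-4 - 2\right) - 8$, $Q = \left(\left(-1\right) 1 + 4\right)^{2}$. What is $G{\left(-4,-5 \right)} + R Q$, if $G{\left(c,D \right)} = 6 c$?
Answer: $120$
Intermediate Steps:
$Q = 9$ ($Q = \left(-1 + 4\right)^{2} = 3^{2} = 9$)
$R = 16$ ($R = 2 - \left(\left(-4 - 2\right) - 8\right) = 2 - \left(-6 - 8\right) = 2 - -14 = 2 + 14 = 16$)
$G{\left(-4,-5 \right)} + R Q = 6 \left(-4\right) + 16 \cdot 9 = -24 + 144 = 120$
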